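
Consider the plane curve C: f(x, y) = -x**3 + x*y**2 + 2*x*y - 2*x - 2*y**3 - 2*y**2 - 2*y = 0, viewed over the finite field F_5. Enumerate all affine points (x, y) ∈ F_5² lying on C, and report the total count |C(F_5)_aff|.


Affine F_5-points: {(0, 0), (2, 3), (3, 1), (4, 3)}; count = 4.

For each of the 25 pairs (x, y) ∈ F_5², evaluate f(x, y) mod 5. Record the zeros.
  x = 0: [0↦0, 1↦4, 2↦2, 3↦2, 4↦2]  zeros at y ∈ {0}
  x = 1: [0↦2, 1↦4, 2↦2, 3↦4, 4↦3]  zeros at y ∈ ∅
  x = 2: [0↦3, 1↦3, 2↦1, 3↦0, 4↦3]  zeros at y ∈ {3}
  x = 3: [0↦2, 1↦0, 2↦3, 3↦4, 4↦1]  zeros at y ∈ {1}
  x = 4: [0↦3, 1↦4, 2↦2, 3↦0, 4↦1]  zeros at y ∈ {3}
Collecting zeros: affine points = {(0, 0), (2, 3), (3, 1), (4, 3)}.
Total count |C(F_5)_aff| = 4.


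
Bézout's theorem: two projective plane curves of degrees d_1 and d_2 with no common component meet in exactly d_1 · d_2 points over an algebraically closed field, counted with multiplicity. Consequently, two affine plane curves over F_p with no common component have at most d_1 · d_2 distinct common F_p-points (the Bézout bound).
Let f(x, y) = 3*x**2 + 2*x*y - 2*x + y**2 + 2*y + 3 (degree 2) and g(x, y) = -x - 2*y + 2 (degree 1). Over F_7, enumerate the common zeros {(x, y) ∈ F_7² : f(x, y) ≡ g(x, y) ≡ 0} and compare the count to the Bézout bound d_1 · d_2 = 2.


Common zeros: ∅; count = 0; Bézout bound = 2.

deg(f) = 2, deg(g) = 1, so Bézout bound = 2.
Scan x ∈ F_7. For each x, list the y ∈ F_7 with f(x, y) ≡ 0 and those with g(x, y) ≡ 0 (mod 7); the common zeros in that column are the intersection.
  x = 0: f ≡ 0 at y ∈ ∅; g ≡ 0 at y ∈ {1}; common: ∅.
  x = 1: f ≡ 0 at y ∈ {5}; g ≡ 0 at y ∈ {4}; common: ∅.
  x = 2: f ≡ 0 at y ∈ ∅; g ≡ 0 at y ∈ {0}; common: ∅.
  x = 3: f ≡ 0 at y ∈ ∅; g ≡ 0 at y ∈ {3}; common: ∅.
  x = 4: f ≡ 0 at y ∈ ∅; g ≡ 0 at y ∈ {6}; common: ∅.
  x = 5: f ≡ 0 at y ∈ ∅; g ≡ 0 at y ∈ {2}; common: ∅.
  x = 6: f ≡ 0 at y ∈ ∅; g ≡ 0 at y ∈ {5}; common: ∅.
Collecting: common zeros = ∅, so the count is 0.
Comparison with the Bézout bound: 0 ≤ 2 = deg(f)·deg(g), as expected for curves with no common component (the affine F_7-count falls short of the bound because intersections may lie at infinity, over extension fields, or carry multiplicity).


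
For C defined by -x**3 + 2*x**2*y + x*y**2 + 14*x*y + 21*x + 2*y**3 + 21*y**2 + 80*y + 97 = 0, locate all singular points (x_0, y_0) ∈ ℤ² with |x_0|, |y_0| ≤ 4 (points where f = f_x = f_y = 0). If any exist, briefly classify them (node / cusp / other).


Singular points: {(-2, -3)}; classification: cusp.

Compute partial derivatives:
  f_x = -3*x**2 + 4*x*y + y**2 + 14*y + 21.
  f_y = 2*x**2 + 2*x*y + 14*x + 6*y**2 + 42*y + 80.
Scan x_0 ∈ {−4, ..., 4}. For each x_0, f_y(x_0, y) is a polynomial in y; find its integer roots y ∈ {−4, ..., 4}, then test f_x and f at those candidates.
  x = -4: f_y(-4, y) = 6*y**2 + 34*y + 56; no integer root y with |y| ≤ 4.
  x = -3: f_y(-3, y) = 6*y**2 + 36*y + 56; no integer root y with |y| ≤ 4.
  x = -2: f_y(-2, y) = 6*y**2 + 38*y + 60; vanishes at y ∈ {-3}. (-2, -3): f_x = 0, f = 0 — SINGULAR.
  x = -1: f_y(-1, y) = 6*y**2 + 40*y + 68; no integer root y with |y| ≤ 4.
  x = 0: f_y(0, y) = 6*y**2 + 42*y + 80; no integer root y with |y| ≤ 4.
  x = 1: f_y(1, y) = 6*y**2 + 44*y + 96; no integer root y with |y| ≤ 4.
  x = 2: f_y(2, y) = 6*y**2 + 46*y + 116; no integer root y with |y| ≤ 4.
  x = 3: f_y(3, y) = 6*y**2 + 48*y + 140; no integer root y with |y| ≤ 4.
  x = 4: f_y(4, y) = 6*y**2 + 50*y + 168; no integer root y with |y| ≤ 4.
Only singular point on the grid: (-2, -3).
Classify: substitute x = -2 + u, y = -3 + v and expand: f = -u**3 + 2*u**2*v + u*v**2 + 2*v**3 + v**2.
No constant or linear terms (consistent with a singular point). Quadratic part: v**2. Cubic part: -u**3 + 2*u**2*v + u*v**2 + 2*v**3.
The quadratic part v**2 is a perfect square, so there is a single (double) tangent line v = 0, i.e. y = -3. Restricting the cubic part to that line (v = 0) leaves -u**3 ≠ 0, so f is not divisible by v and the branch is v² ≈ u**3 to lowest order — this is a cusp.
Classification: cusp.


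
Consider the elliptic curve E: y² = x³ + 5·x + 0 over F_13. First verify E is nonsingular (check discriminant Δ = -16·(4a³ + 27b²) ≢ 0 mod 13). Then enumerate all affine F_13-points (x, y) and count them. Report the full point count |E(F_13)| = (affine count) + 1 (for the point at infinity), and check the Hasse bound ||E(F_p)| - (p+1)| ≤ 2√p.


Affine points = {(0, 0), (3, 4), (3, 9), (6, 5), (6, 8), (7, 1), (7, 12), (10, 6), (10, 7)}; affine count = 9; |E(F_13)| = 10.

Discriminant check: Δ ∝ 4a³ + 27b² = 4·5³ + 27·0² = 4·125 + 27·0 ≡ 6 (mod 13). Nonzero ⇒ E is nonsingular.
For each x ∈ F_13, compute rhs = x³ + 5·x + 0 mod 13, then count y ∈ F_13 with y² ≡ rhs.
  x = 0: rhs = 0, matching y values: 0 (1 points).
  x = 1: rhs = 6, matching y values: none (0 points).
  x = 2: rhs = 5, matching y values: none (0 points).
  x = 3: rhs = 3, matching y values: 4, 9 (2 points).
  x = 4: rhs = 6, matching y values: none (0 points).
  x = 5: rhs = 7, matching y values: none (0 points).
  x = 6: rhs = 12, matching y values: 5, 8 (2 points).
  x = 7: rhs = 1, matching y values: 1, 12 (2 points).
  x = 8: rhs = 6, matching y values: none (0 points).
  x = 9: rhs = 7, matching y values: none (0 points).
  x = 10: rhs = 10, matching y values: 6, 7 (2 points).
  x = 11: rhs = 8, matching y values: none (0 points).
  x = 12: rhs = 7, matching y values: none (0 points).
Total affine count: 9.
Full point count |E(F_13)| = 9 + 1 = 10.
Hasse bound: |10 − (13+1)| = |-4| = 4 ≤ 2√13 ≈ 7.2111 ✓.


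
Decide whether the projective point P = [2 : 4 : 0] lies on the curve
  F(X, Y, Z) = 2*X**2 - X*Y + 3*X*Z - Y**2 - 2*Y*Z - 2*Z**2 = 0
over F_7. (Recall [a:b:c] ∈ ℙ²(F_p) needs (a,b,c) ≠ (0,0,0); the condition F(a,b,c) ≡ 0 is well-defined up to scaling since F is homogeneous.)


F(2,4,0) ≡ 5 (mod 7); P is NOT on the curve.

Evaluate F(2, 4, 0) term-by-term (mod 7).
  2*X**2 ↦ 2·4·1·1 = 8
  -X*Y ↦ -1·2·4·1 = -8
  3*X*Z ↦ 3·2·1·0 = 0
  -Y**2 ↦ -1·1·16·1 = -16
  -2*Y*Z ↦ -2·1·4·0 = 0
  -2*Z**2 ↦ -2·1·1·0 = 0
Sum: F(2, 4, 0) = (8) + (-8) + (0) + (-16) + (0) + (0) = -16.
Reducing mod 7: -16 ≡ 5 (mod 7).
Since F(a, b, c) ≡ 5 ≠ 0 (mod 7), P does NOT lie on the curve.


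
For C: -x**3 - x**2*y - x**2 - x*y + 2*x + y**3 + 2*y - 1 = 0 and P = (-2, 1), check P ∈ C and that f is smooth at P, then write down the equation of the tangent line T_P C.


Tangent line at P: -3*x + 3*y - 9 = 0.

Step 1: f(-2, 1) = 0, so P lies on C.
Step 2: partial derivatives
  f_x(x, y) = -3*x**2 - 2*x*y - 2*x - y + 2, f_y(x, y) = -x**2 - x + 3*y**2 + 2.
  f_x(P) = -3, f_y(P) = 3 (gradient nonzero, so P is smooth).
Step 3: tangent line at P: -3·(x − -2) + 3·(y − 1) = 0.
Expanding: -3*x + 3*y - 9 = 0.


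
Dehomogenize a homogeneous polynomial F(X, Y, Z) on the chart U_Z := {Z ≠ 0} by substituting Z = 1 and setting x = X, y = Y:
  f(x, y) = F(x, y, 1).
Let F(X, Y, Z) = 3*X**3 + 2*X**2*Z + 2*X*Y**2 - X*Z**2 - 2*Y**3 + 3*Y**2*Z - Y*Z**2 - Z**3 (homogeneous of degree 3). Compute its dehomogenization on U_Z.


f(x, y) = 3*x**3 + 2*x**2 + 2*x*y**2 - x - 2*y**3 + 3*y**2 - y - 1

On U_Z we set Z = 1. Each monomial c·X^i·Y^j·Z^k in F becomes c·x^i·y^j·1^k = c·x^i·y^j.
Substituting Z = 1: F(X, Y, 1) = 3*x**3 + 2*x**2 + 2*x*y**2 - x - 2*y**3 + 3*y**2 - y - 1.
Note: deg(f) ≤ deg(F) = 3; strict inequality happens when F is divisible by Z (lost terms).


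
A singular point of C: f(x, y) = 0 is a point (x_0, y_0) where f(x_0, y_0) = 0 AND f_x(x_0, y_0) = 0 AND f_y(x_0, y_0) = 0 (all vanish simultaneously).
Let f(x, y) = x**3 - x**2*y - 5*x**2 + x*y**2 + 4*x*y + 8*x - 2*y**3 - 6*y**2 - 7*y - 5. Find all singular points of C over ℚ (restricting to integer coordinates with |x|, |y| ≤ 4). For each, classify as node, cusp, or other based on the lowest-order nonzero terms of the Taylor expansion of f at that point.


Singular points: {(1, -1)}; classification: node.

Compute partial derivatives:
  f_x = 3*x**2 - 2*x*y - 10*x + y**2 + 4*y + 8.
  f_y = -x**2 + 2*x*y + 4*x - 6*y**2 - 12*y - 7.
Scan x_0 ∈ {−4, ..., 4}. For each x_0, f_y(x_0, y) is a polynomial in y; find its integer roots y ∈ {−4, ..., 4}, then test f_x and f at those candidates.
  x = -4: f_y(-4, y) = -6*y**2 - 20*y - 39; no integer root y with |y| ≤ 4.
  x = -3: f_y(-3, y) = -6*y**2 - 18*y - 28; no integer root y with |y| ≤ 4.
  x = -2: f_y(-2, y) = -6*y**2 - 16*y - 19; no integer root y with |y| ≤ 4.
  x = -1: f_y(-1, y) = -6*y**2 - 14*y - 12; no integer root y with |y| ≤ 4.
  x = 0: f_y(0, y) = -6*y**2 - 12*y - 7; no integer root y with |y| ≤ 4.
  x = 1: f_y(1, y) = -6*y**2 - 10*y - 4; vanishes at y ∈ {-1}. (1, -1): f_x = 0, f = 0 — SINGULAR.
  x = 2: f_y(2, y) = -6*y**2 - 8*y - 3; no integer root y with |y| ≤ 4.
  x = 3: f_y(3, y) = -6*y**2 - 6*y - 4; no integer root y with |y| ≤ 4.
  x = 4: f_y(4, y) = -6*y**2 - 4*y - 7; no integer root y with |y| ≤ 4.
Only singular point on the grid: (1, -1).
Classify: substitute x = 1 + u, y = -1 + v and expand: f = u**3 - u**2*v - u**2 + u*v**2 - 2*v**3 + v**2.
No constant or linear terms (consistent with a singular point). Quadratic part: -u**2 + v**2. Cubic part: u**3 - u**2*v + u*v**2 - 2*v**3.
The quadratic part v**2 - u**2 = (v − u)(v + u) splits into two distinct linear factors, so there are two distinct tangent lines y − -1 = ±(x − 1) — this is a node (ordinary double point).
Classification: node.


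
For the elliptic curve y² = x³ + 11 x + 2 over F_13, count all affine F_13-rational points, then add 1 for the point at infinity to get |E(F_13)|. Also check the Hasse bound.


Affine points = {(1, 1), (1, 12), (3, 6), (3, 7), (5, 0), (8, 2), (8, 11), (12, 4), (12, 9)}; affine count = 9; |E(F_13)| = 10.

Discriminant check: Δ ∝ 4a³ + 27b² = 4·11³ + 27·2² = 4·1331 + 27·4 ≡ 11 (mod 13). Nonzero ⇒ E is nonsingular.
For each x ∈ F_13, compute rhs = x³ + 11·x + 2 mod 13, then count y ∈ F_13 with y² ≡ rhs.
  x = 0: rhs = 2, matching y values: none (0 points).
  x = 1: rhs = 1, matching y values: 1, 12 (2 points).
  x = 2: rhs = 6, matching y values: none (0 points).
  x = 3: rhs = 10, matching y values: 6, 7 (2 points).
  x = 4: rhs = 6, matching y values: none (0 points).
  x = 5: rhs = 0, matching y values: 0 (1 points).
  x = 6: rhs = 11, matching y values: none (0 points).
  x = 7: rhs = 6, matching y values: none (0 points).
  x = 8: rhs = 4, matching y values: 2, 11 (2 points).
  x = 9: rhs = 11, matching y values: none (0 points).
  x = 10: rhs = 7, matching y values: none (0 points).
  x = 11: rhs = 11, matching y values: none (0 points).
  x = 12: rhs = 3, matching y values: 4, 9 (2 points).
Total affine count: 9.
Full point count |E(F_13)| = 9 + 1 = 10.
Hasse bound: |10 − (13+1)| = |-4| = 4 ≤ 2√13 ≈ 7.2111 ✓.


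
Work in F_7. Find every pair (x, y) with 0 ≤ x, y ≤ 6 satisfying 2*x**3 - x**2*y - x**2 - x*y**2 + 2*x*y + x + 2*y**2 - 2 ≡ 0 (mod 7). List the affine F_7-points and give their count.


Affine F_7-points: {(0, 1), (0, 6), (1, 0), (1, 6), (3, 1), (3, 3), (5, 1), (6, 2), (6, 6)}; count = 9.

For each of the 49 pairs (x, y) ∈ F_7², evaluate f(x, y) mod 7. Record the zeros.
  x = 0: [0↦5, 1↦0, 2↦6, 3↦2, 4↦2, 5↦6, 6↦0]  zeros at y ∈ {1, 6}
  x = 1: [0↦0, 1↦2, 2↦6, 3↦5, 4↦6, 5↦2, 6↦0]  zeros at y ∈ {0, 6}
  x = 2: [0↦5, 1↦5, 2↦5, 3↦5, 4↦5, 5↦5, 6↦5]  zeros at y ∈ ∅
  x = 3: [0↦4, 1↦0, 2↦1, 3↦0, 4↦4, 5↦6, 6↦6]  zeros at y ∈ {1, 3}
  x = 4: [0↦2, 1↦6, 2↦6, 3↦2, 4↦1, 5↦3, 6↦1]  zeros at y ∈ ∅
  x = 5: [0↦4, 1↦0, 2↦4, 3↦2, 4↦1, 5↦1, 6↦2]  zeros at y ∈ {1}
  x = 6: [0↦1, 1↦1, 2↦0, 3↦5, 4↦2, 5↦5, 6↦0]  zeros at y ∈ {2, 6}
Collecting zeros: affine points = {(0, 1), (0, 6), (1, 0), (1, 6), (3, 1), (3, 3), (5, 1), (6, 2), (6, 6)}.
Total count |C(F_7)_aff| = 9.


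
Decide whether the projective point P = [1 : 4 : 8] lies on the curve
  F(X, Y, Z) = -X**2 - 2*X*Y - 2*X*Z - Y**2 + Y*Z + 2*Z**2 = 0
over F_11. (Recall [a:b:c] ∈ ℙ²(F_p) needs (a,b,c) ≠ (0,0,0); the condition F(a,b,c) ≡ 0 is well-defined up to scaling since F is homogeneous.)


F(1,4,8) ≡ 9 (mod 11); P is NOT on the curve.

Evaluate F(1, 4, 8) term-by-term (mod 11).
  -X**2 ↦ -1·1·1·1 = -1
  -2*X*Y ↦ -2·1·4·1 = -8
  -2*X*Z ↦ -2·1·1·8 = -16
  -Y**2 ↦ -1·1·16·1 = -16
  Y*Z ↦ 1·1·4·8 = 32
  2*Z**2 ↦ 2·1·1·64 = 128
Sum: F(1, 4, 8) = (-1) + (-8) + (-16) + (-16) + (32) + (128) = 119.
Reducing mod 11: 119 ≡ 9 (mod 11).
Since F(a, b, c) ≡ 9 ≠ 0 (mod 11), P does NOT lie on the curve.


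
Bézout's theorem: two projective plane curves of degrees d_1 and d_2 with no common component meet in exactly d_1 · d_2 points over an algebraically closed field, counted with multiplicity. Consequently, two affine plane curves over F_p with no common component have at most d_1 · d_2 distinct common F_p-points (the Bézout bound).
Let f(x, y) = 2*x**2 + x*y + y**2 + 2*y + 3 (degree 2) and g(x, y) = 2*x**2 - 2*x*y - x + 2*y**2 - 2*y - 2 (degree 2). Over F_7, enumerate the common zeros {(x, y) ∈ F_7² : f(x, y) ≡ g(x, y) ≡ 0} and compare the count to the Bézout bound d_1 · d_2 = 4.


Common zeros: ∅; count = 0; Bézout bound = 4.

deg(f) = 2, deg(g) = 2, so Bézout bound = 4.
Scan x ∈ F_7. For each x, list the y ∈ F_7 with f(x, y) ≡ 0 and those with g(x, y) ≡ 0 (mod 7); the common zeros in that column are the intersection.
  x = 0: f ≡ 0 at y ∈ ∅; g ≡ 0 at y ∈ ∅; common: ∅.
  x = 1: f ≡ 0 at y ∈ ∅; g ≡ 0 at y ∈ ∅; common: ∅.
  x = 2: f ≡ 0 at y ∈ {5}; g ≡ 0 at y ∈ {1, 2}; common: ∅.
  x = 3: f ≡ 0 at y ∈ {0, 2}; g ≡ 0 at y ∈ {1, 3}; common: ∅.
  x = 4: f ≡ 0 at y ∈ {0, 1}; g ≡ 0 at y ∈ {2, 3}; common: ∅.
  x = 5: f ≡ 0 at y ∈ ∅; g ≡ 0 at y ∈ ∅; common: ∅.
  x = 6: f ≡ 0 at y ∈ {1, 5}; g ≡ 0 at y ∈ ∅; common: ∅.
Collecting: common zeros = ∅, so the count is 0.
Comparison with the Bézout bound: 0 ≤ 4 = deg(f)·deg(g), as expected for curves with no common component (the affine F_7-count falls short of the bound because intersections may lie at infinity, over extension fields, or carry multiplicity).


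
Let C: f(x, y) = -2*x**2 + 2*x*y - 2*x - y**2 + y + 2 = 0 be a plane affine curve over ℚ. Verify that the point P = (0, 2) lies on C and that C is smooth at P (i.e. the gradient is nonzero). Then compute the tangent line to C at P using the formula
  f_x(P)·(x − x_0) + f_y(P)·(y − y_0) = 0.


Tangent line at P: 2*x - 3*y + 6 = 0.

Step 1: f(0, 2) = 0, so P lies on C.
Step 2: partial derivatives
  f_x(x, y) = -4*x + 2*y - 2, f_y(x, y) = 2*x - 2*y + 1.
  f_x(P) = 2, f_y(P) = -3 (gradient nonzero, so P is smooth).
Step 3: tangent line at P: 2·(x − 0) + -3·(y − 2) = 0.
Expanding: 2*x - 3*y + 6 = 0.


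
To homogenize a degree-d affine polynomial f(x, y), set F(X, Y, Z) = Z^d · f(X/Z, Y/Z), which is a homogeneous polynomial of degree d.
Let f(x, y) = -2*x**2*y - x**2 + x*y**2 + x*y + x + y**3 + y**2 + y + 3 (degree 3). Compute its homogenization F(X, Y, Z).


F(X, Y, Z) = -2*X**2*Y - X**2*Z + X*Y**2 + X*Y*Z + X*Z**2 + Y**3 + Y**2*Z + Y*Z**2 + 3*Z**3

deg(f) = 3.
Substitute x = X/Z, y = Y/Z into f, then multiply by Z^3.
  monomial -2·x^2·y^1 ↦ -2·X^2·Y^1·Z^0.
  monomial -1·x^2·y^0 ↦ -1·X^2·Y^0·Z^1.
  monomial 1·x^1·y^2 ↦ 1·X^1·Y^2·Z^0.
  monomial 1·x^1·y^1 ↦ 1·X^1·Y^1·Z^1.
  monomial 1·x^1·y^0 ↦ 1·X^1·Y^0·Z^2.
  monomial 1·x^0·y^3 ↦ 1·X^0·Y^3·Z^0.
  monomial 1·x^0·y^2 ↦ 1·X^0·Y^2·Z^1.
  monomial 1·x^0·y^1 ↦ 1·X^0·Y^1·Z^2.
  monomial 3·x^0·y^0 ↦ 3·X^0·Y^0·Z^3.
Collecting: F(X, Y, Z) = -2*X**2*Y - X**2*Z + X*Y**2 + X*Y*Z + X*Z**2 + Y**3 + Y**2*Z + Y*Z**2 + 3*Z**3.


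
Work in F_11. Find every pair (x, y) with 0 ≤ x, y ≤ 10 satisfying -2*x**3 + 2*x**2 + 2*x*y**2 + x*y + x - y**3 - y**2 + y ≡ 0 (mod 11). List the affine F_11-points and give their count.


Affine F_11-points: {(0, 0), (0, 3), (0, 7), (1, 3), (3, 0), (4, 9), (5, 7), (6, 6), (7, 1), (7, 5), (7, 7), (9, 0)}; count = 12.

For each of the 121 pairs (x, y) ∈ F_11², evaluate f(x, y) mod 11. Record the zeros.
  x = 0: [0↦0, 1↦10, 2↦1, 3↦0, 4↦1, 5↦9, 6↦7, 7↦0, 8↦4, 9↦2, 10↦10]  zeros at y ∈ {0, 3, 7}
  x = 1: [0↦1, 1↦3, 2↦1, 3↦0, 4↦5, 5↦10, 6↦9, 7↦7, 8↦9, 9↦9, 10↦1]  zeros at y ∈ {3}
  x = 2: [0↦5, 1↦10, 2↦4, 3↦3, 4↦1, 5↦3, 6↦3, 7↦6, 8↦6, 9↦8, 10↦6]  zeros at y ∈ ∅
  x = 3: [0↦0, 1↦8, 2↦9, 3↦8, 4↦10, 5↦9, 6↦10, 7↦7, 8↦5, 9↦9, 10↦2]  zeros at y ∈ {0}
  x = 4: [0↦7, 1↦7, 2↦4, 3↦3, 4↦9, 5↦5, 6↦7, 7↦9, 8↦5, 9↦0, 10↦10]  zeros at y ∈ {9}
  x = 5: [0↦3, 1↦6, 2↦10, 3↦9, 4↦8, 5↦1, 6↦4, 7↦0, 8↦5, 9↦2, 10↦7]  zeros at y ∈ {7}
  x = 6: [0↦9, 1↦4, 2↦4, 3↦3, 4↦6, 5↦7, 6↦0, 7↦1, 8↦4, 9↦3, 10↦3]  zeros at y ∈ {6}
  x = 7: [0↦2, 1↦0, 2↦7, 3↦6, 4↦2, 5↦0, 6↦5, 7↦0, 8↦1, 9↦2, 10↦8]  zeros at y ∈ {1, 5, 7}
  x = 8: [0↦3, 1↦4, 2↦7, 3↦6, 4↦6, 5↦1, 6↦7, 7↦7, 8↦6, 9↦9, 10↦10]  zeros at y ∈ ∅
  x = 9: [0↦0, 1↦4, 2↦3, 3↦2, 4↦6, 5↦9, 6↦5, 7↦10, 8↦7, 9↦1, 10↦8]  zeros at y ∈ {0}
  x = 10: [0↦3, 1↦10, 2↦5, 3↦4, 4↦1, 5↦1, 6↦9, 7↦8, 8↦3, 9↦10, 10↦1]  zeros at y ∈ ∅
Collecting zeros: affine points = {(0, 0), (0, 3), (0, 7), (1, 3), (3, 0), (4, 9), (5, 7), (6, 6), (7, 1), (7, 5), (7, 7), (9, 0)}.
Total count |C(F_11)_aff| = 12.


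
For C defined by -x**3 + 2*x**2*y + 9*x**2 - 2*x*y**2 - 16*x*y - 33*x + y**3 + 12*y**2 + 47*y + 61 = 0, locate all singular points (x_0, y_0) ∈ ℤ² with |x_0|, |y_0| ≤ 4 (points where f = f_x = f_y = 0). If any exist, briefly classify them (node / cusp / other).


Singular points: {(1, -3)}; classification: cusp.

Compute partial derivatives:
  f_x = -3*x**2 + 4*x*y + 18*x - 2*y**2 - 16*y - 33.
  f_y = 2*x**2 - 4*x*y - 16*x + 3*y**2 + 24*y + 47.
Scan x_0 ∈ {−4, ..., 4}. For each x_0, f_y(x_0, y) is a polynomial in y; find its integer roots y ∈ {−4, ..., 4}, then test f_x and f at those candidates.
  x = -4: f_y(-4, y) = 3*y**2 + 40*y + 143; no integer root y with |y| ≤ 4.
  x = -3: f_y(-3, y) = 3*y**2 + 36*y + 113; no integer root y with |y| ≤ 4.
  x = -2: f_y(-2, y) = 3*y**2 + 32*y + 87; no integer root y with |y| ≤ 4.
  x = -1: f_y(-1, y) = 3*y**2 + 28*y + 65; no integer root y with |y| ≤ 4.
  x = 0: f_y(0, y) = 3*y**2 + 24*y + 47; no integer root y with |y| ≤ 4.
  x = 1: f_y(1, y) = 3*y**2 + 20*y + 33; vanishes at y ∈ {-3}. (1, -3): f_x = 0, f = 0 — SINGULAR.
  x = 2: f_y(2, y) = 3*y**2 + 16*y + 23; no integer root y with |y| ≤ 4.
  x = 3: f_y(3, y) = 3*y**2 + 12*y + 17; no integer root y with |y| ≤ 4.
  x = 4: f_y(4, y) = 3*y**2 + 8*y + 15; no integer root y with |y| ≤ 4.
Only singular point on the grid: (1, -3).
Classify: substitute x = 1 + u, y = -3 + v and expand: f = -u**3 + 2*u**2*v - 2*u*v**2 + v**3 + v**2.
No constant or linear terms (consistent with a singular point). Quadratic part: v**2. Cubic part: -u**3 + 2*u**2*v - 2*u*v**2 + v**3.
The quadratic part v**2 is a perfect square, so there is a single (double) tangent line v = 0, i.e. y = -3. Restricting the cubic part to that line (v = 0) leaves -u**3 ≠ 0, so f is not divisible by v and the branch is v² ≈ u**3 to lowest order — this is a cusp.
Classification: cusp.


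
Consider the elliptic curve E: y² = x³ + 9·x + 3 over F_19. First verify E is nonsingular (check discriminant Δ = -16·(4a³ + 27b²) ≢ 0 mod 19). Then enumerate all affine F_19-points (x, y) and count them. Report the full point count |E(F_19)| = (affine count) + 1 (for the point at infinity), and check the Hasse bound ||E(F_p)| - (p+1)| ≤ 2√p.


Affine points = {(3, 0), (6, 8), (6, 11), (8, 6), (8, 13), (14, 2), (14, 17), (15, 6), (15, 13), (16, 5), (16, 14)}; affine count = 11; |E(F_19)| = 12.

Discriminant check: Δ ∝ 4a³ + 27b² = 4·9³ + 27·3² = 4·729 + 27·9 ≡ 5 (mod 19). Nonzero ⇒ E is nonsingular.
For each x ∈ F_19, compute rhs = x³ + 9·x + 3 mod 19, then count y ∈ F_19 with y² ≡ rhs.
  x = 0: rhs = 3, matching y values: none (0 points).
  x = 1: rhs = 13, matching y values: none (0 points).
  x = 2: rhs = 10, matching y values: none (0 points).
  x = 3: rhs = 0, matching y values: 0 (1 points).
  x = 4: rhs = 8, matching y values: none (0 points).
  x = 5: rhs = 2, matching y values: none (0 points).
  x = 6: rhs = 7, matching y values: 8, 11 (2 points).
  x = 7: rhs = 10, matching y values: none (0 points).
  x = 8: rhs = 17, matching y values: 6, 13 (2 points).
  x = 9: rhs = 15, matching y values: none (0 points).
  x = 10: rhs = 10, matching y values: none (0 points).
  x = 11: rhs = 8, matching y values: none (0 points).
  x = 12: rhs = 15, matching y values: none (0 points).
  x = 13: rhs = 18, matching y values: none (0 points).
  x = 14: rhs = 4, matching y values: 2, 17 (2 points).
  x = 15: rhs = 17, matching y values: 6, 13 (2 points).
  x = 16: rhs = 6, matching y values: 5, 14 (2 points).
  x = 17: rhs = 15, matching y values: none (0 points).
  x = 18: rhs = 12, matching y values: none (0 points).
Total affine count: 11.
Full point count |E(F_19)| = 11 + 1 = 12.
Hasse bound: |12 − (19+1)| = |-8| = 8 ≤ 2√19 ≈ 8.7178 ✓.


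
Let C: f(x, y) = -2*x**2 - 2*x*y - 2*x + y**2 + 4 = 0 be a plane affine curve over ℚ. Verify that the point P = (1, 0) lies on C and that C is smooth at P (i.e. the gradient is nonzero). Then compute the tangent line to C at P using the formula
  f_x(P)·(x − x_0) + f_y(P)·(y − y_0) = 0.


Tangent line at P: -6*x - 2*y + 6 = 0.

Step 1: f(1, 0) = 0, so P lies on C.
Step 2: partial derivatives
  f_x(x, y) = -4*x - 2*y - 2, f_y(x, y) = -2*x + 2*y.
  f_x(P) = -6, f_y(P) = -2 (gradient nonzero, so P is smooth).
Step 3: tangent line at P: -6·(x − 1) + -2·(y − 0) = 0.
Expanding: -6*x - 2*y + 6 = 0.


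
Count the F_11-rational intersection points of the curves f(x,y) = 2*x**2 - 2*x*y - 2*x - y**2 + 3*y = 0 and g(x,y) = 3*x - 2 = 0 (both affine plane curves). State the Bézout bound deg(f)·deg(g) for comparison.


Common zeros: {(8, 4), (8, 5)}; count = 2; Bézout bound = 2.

deg(f) = 2, deg(g) = 1, so Bézout bound = 2.
Scan x ∈ F_11. For each x, list the y ∈ F_11 with f(x, y) ≡ 0 and those with g(x, y) ≡ 0 (mod 11); the common zeros in that column are the intersection.
  x = 0: f ≡ 0 at y ∈ {0, 3}; g ≡ 0 at y ∈ ∅; common: ∅.
  x = 1: f ≡ 0 at y ∈ {0, 1}; g ≡ 0 at y ∈ ∅; common: ∅.
  x = 2: f ≡ 0 at y ∈ ∅; g ≡ 0 at y ∈ ∅; common: ∅.
  x = 3: f ≡ 0 at y ∈ ∅; g ≡ 0 at y ∈ ∅; common: ∅.
  x = 4: f ≡ 0 at y ∈ {3}; g ≡ 0 at y ∈ ∅; common: ∅.
  x = 5: f ≡ 0 at y ∈ {2}; g ≡ 0 at y ∈ ∅; common: ∅.
  x = 6: f ≡ 0 at y ∈ ∅; g ≡ 0 at y ∈ ∅; common: ∅.
  x = 7: f ≡ 0 at y ∈ ∅; g ≡ 0 at y ∈ ∅; common: ∅.
  x = 8: f ≡ 0 at y ∈ {4, 5}; g ≡ 0 at y ∈ {0, 1, 2, 3, 4, 5, 6, 7, 8, 9, 10}; common: {4, 5}.
  x = 9: f ≡ 0 at y ∈ {2, 5}; g ≡ 0 at y ∈ ∅; common: ∅.
  x = 10: f ≡ 0 at y ∈ ∅; g ≡ 0 at y ∈ ∅; common: ∅.
Collecting: common zeros = {(8, 4), (8, 5)}, so the count is 2.
Comparison with the Bézout bound: 2 ≤ 2 = deg(f)·deg(g), as expected for curves with no common component (the bound is attained).


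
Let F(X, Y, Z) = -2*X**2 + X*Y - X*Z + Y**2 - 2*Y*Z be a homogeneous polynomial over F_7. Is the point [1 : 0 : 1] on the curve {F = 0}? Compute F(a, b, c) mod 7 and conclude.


F(1,0,1) ≡ 4 (mod 7); P is NOT on the curve.

Evaluate F(1, 0, 1) term-by-term (mod 7).
  -2*X**2 ↦ -2·1·1·1 = -2
  X*Y ↦ 1·1·0·1 = 0
  -X*Z ↦ -1·1·1·1 = -1
  Y**2 ↦ 1·1·0·1 = 0
  -2*Y*Z ↦ -2·1·0·1 = 0
Sum: F(1, 0, 1) = (-2) + (0) + (-1) + (0) + (0) = -3.
Reducing mod 7: -3 ≡ 4 (mod 7).
Since F(a, b, c) ≡ 4 ≠ 0 (mod 7), P does NOT lie on the curve.


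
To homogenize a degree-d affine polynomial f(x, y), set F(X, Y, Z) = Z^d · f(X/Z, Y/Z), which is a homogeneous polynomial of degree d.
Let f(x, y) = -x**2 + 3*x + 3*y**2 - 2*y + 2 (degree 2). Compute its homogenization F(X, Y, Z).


F(X, Y, Z) = -X**2 + 3*X*Z + 3*Y**2 - 2*Y*Z + 2*Z**2

deg(f) = 2.
Substitute x = X/Z, y = Y/Z into f, then multiply by Z^2.
  monomial -1·x^2·y^0 ↦ -1·X^2·Y^0·Z^0.
  monomial 3·x^1·y^0 ↦ 3·X^1·Y^0·Z^1.
  monomial 3·x^0·y^2 ↦ 3·X^0·Y^2·Z^0.
  monomial -2·x^0·y^1 ↦ -2·X^0·Y^1·Z^1.
  monomial 2·x^0·y^0 ↦ 2·X^0·Y^0·Z^2.
Collecting: F(X, Y, Z) = -X**2 + 3*X*Z + 3*Y**2 - 2*Y*Z + 2*Z**2.


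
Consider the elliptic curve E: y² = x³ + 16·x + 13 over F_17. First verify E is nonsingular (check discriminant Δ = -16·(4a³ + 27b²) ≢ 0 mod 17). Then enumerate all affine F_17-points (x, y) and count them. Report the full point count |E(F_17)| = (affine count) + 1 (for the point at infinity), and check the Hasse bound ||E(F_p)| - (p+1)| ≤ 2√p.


Affine points = {(0, 8), (0, 9), (1, 8), (1, 9), (2, 6), (2, 11), (6, 6), (6, 11), (7, 3), (7, 14), (9, 6), (9, 11), (10, 0), (13, 2), (13, 15), (16, 8), (16, 9)}; affine count = 17; |E(F_17)| = 18.

Discriminant check: Δ ∝ 4a³ + 27b² = 4·16³ + 27·13² = 4·4096 + 27·169 ≡ 3 (mod 17). Nonzero ⇒ E is nonsingular.
For each x ∈ F_17, compute rhs = x³ + 16·x + 13 mod 17, then count y ∈ F_17 with y² ≡ rhs.
  x = 0: rhs = 13, matching y values: 8, 9 (2 points).
  x = 1: rhs = 13, matching y values: 8, 9 (2 points).
  x = 2: rhs = 2, matching y values: 6, 11 (2 points).
  x = 3: rhs = 3, matching y values: none (0 points).
  x = 4: rhs = 5, matching y values: none (0 points).
  x = 5: rhs = 14, matching y values: none (0 points).
  x = 6: rhs = 2, matching y values: 6, 11 (2 points).
  x = 7: rhs = 9, matching y values: 3, 14 (2 points).
  x = 8: rhs = 7, matching y values: none (0 points).
  x = 9: rhs = 2, matching y values: 6, 11 (2 points).
  x = 10: rhs = 0, matching y values: 0 (1 points).
  x = 11: rhs = 7, matching y values: none (0 points).
  x = 12: rhs = 12, matching y values: none (0 points).
  x = 13: rhs = 4, matching y values: 2, 15 (2 points).
  x = 14: rhs = 6, matching y values: none (0 points).
  x = 15: rhs = 7, matching y values: none (0 points).
  x = 16: rhs = 13, matching y values: 8, 9 (2 points).
Total affine count: 17.
Full point count |E(F_17)| = 17 + 1 = 18.
Hasse bound: |18 − (17+1)| = |0| = 0 ≤ 2√17 ≈ 8.2462 ✓.


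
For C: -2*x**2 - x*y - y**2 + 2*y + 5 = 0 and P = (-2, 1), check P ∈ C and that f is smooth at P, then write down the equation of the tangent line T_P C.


Tangent line at P: 7*x + 2*y + 12 = 0.

Step 1: f(-2, 1) = 0, so P lies on C.
Step 2: partial derivatives
  f_x(x, y) = -4*x - y, f_y(x, y) = -x - 2*y + 2.
  f_x(P) = 7, f_y(P) = 2 (gradient nonzero, so P is smooth).
Step 3: tangent line at P: 7·(x − -2) + 2·(y − 1) = 0.
Expanding: 7*x + 2*y + 12 = 0.


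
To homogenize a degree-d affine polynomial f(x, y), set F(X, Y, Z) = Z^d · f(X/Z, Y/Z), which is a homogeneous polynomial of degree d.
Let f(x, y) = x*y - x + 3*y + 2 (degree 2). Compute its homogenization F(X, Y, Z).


F(X, Y, Z) = X*Y - X*Z + 3*Y*Z + 2*Z**2

deg(f) = 2.
Substitute x = X/Z, y = Y/Z into f, then multiply by Z^2.
  monomial 1·x^1·y^1 ↦ 1·X^1·Y^1·Z^0.
  monomial -1·x^1·y^0 ↦ -1·X^1·Y^0·Z^1.
  monomial 3·x^0·y^1 ↦ 3·X^0·Y^1·Z^1.
  monomial 2·x^0·y^0 ↦ 2·X^0·Y^0·Z^2.
Collecting: F(X, Y, Z) = X*Y - X*Z + 3*Y*Z + 2*Z**2.


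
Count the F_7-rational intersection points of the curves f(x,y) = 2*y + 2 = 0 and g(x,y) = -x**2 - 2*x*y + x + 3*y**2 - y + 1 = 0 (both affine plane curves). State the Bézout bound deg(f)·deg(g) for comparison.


Common zeros: {(1, 6), (2, 6)}; count = 2; Bézout bound = 2.

deg(f) = 1, deg(g) = 2, so Bézout bound = 2.
Scan x ∈ F_7. For each x, list the y ∈ F_7 with f(x, y) ≡ 0 and those with g(x, y) ≡ 0 (mod 7); the common zeros in that column are the intersection.
  x = 0: f ≡ 0 at y ∈ {6}; g ≡ 0 at y ∈ ∅; common: ∅.
  x = 1: f ≡ 0 at y ∈ {6}; g ≡ 0 at y ∈ {2, 6}; common: {6}.
  x = 2: f ≡ 0 at y ∈ {6}; g ≡ 0 at y ∈ {5, 6}; common: {6}.
  x = 3: f ≡ 0 at y ∈ {6}; g ≡ 0 at y ∈ {2, 5}; common: ∅.
  x = 4: f ≡ 0 at y ∈ {6}; g ≡ 0 at y ∈ ∅; common: ∅.
  x = 5: f ≡ 0 at y ∈ {6}; g ≡ 0 at y ∈ ∅; common: ∅.
  x = 6: f ≡ 0 at y ∈ {6}; g ≡ 0 at y ∈ ∅; common: ∅.
Collecting: common zeros = {(1, 6), (2, 6)}, so the count is 2.
Comparison with the Bézout bound: 2 ≤ 2 = deg(f)·deg(g), as expected for curves with no common component (the bound is attained).


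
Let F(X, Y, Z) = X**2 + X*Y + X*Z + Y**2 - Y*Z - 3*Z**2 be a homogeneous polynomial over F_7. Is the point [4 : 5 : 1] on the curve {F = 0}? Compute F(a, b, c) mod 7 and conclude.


F(4,5,1) ≡ 1 (mod 7); P is NOT on the curve.

Evaluate F(4, 5, 1) term-by-term (mod 7).
  X**2 ↦ 1·16·1·1 = 16
  X*Y ↦ 1·4·5·1 = 20
  X*Z ↦ 1·4·1·1 = 4
  Y**2 ↦ 1·1·25·1 = 25
  -Y*Z ↦ -1·1·5·1 = -5
  -3*Z**2 ↦ -3·1·1·1 = -3
Sum: F(4, 5, 1) = (16) + (20) + (4) + (25) + (-5) + (-3) = 57.
Reducing mod 7: 57 ≡ 1 (mod 7).
Since F(a, b, c) ≡ 1 ≠ 0 (mod 7), P does NOT lie on the curve.


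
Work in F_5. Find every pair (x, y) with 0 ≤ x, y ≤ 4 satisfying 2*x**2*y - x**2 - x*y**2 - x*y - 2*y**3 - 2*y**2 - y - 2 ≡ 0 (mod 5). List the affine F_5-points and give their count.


Affine F_5-points: {(4, 3)}; count = 1.

For each of the 25 pairs (x, y) ∈ F_5², evaluate f(x, y) mod 5. Record the zeros.
  x = 0: [0↦3, 1↦3, 2↦2, 3↦3, 4↦4]  zeros at y ∈ ∅
  x = 1: [0↦2, 1↦2, 2↦4, 3↦1, 4↦1]  zeros at y ∈ ∅
  x = 2: [0↦4, 1↦3, 2↦2, 3↦4, 4↦2]  zeros at y ∈ ∅
  x = 3: [0↦4, 1↦1, 2↦1, 3↦2, 4↦2]  zeros at y ∈ ∅
  x = 4: [0↦2, 1↦1, 2↦1, 3↦0, 4↦1]  zeros at y ∈ {3}
Collecting zeros: affine points = {(4, 3)}.
Total count |C(F_5)_aff| = 1.


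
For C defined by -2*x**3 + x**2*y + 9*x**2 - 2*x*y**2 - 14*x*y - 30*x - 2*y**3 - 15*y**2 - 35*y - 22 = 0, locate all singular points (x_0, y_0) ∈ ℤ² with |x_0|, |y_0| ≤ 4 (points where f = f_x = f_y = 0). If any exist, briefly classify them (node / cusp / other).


Singular points: {(1, -3)}; classification: cusp.

Compute partial derivatives:
  f_x = -6*x**2 + 2*x*y + 18*x - 2*y**2 - 14*y - 30.
  f_y = x**2 - 4*x*y - 14*x - 6*y**2 - 30*y - 35.
Scan x_0 ∈ {−4, ..., 4}. For each x_0, f_y(x_0, y) is a polynomial in y; find its integer roots y ∈ {−4, ..., 4}, then test f_x and f at those candidates.
  x = -4: f_y(-4, y) = -6*y**2 - 14*y + 37; no integer root y with |y| ≤ 4.
  x = -3: f_y(-3, y) = -6*y**2 - 18*y + 16; no integer root y with |y| ≤ 4.
  x = -2: f_y(-2, y) = -6*y**2 - 22*y - 3; no integer root y with |y| ≤ 4.
  x = -1: f_y(-1, y) = -6*y**2 - 26*y - 20; vanishes at y ∈ {-1}. (-1, -1): f_x = -40 ≠ 0.
  x = 0: f_y(0, y) = -6*y**2 - 30*y - 35; no integer root y with |y| ≤ 4.
  x = 1: f_y(1, y) = -6*y**2 - 34*y - 48; vanishes at y ∈ {-3}. (1, -3): f_x = 0, f = 0 — SINGULAR.
  x = 2: f_y(2, y) = -6*y**2 - 38*y - 59; no integer root y with |y| ≤ 4.
  x = 3: f_y(3, y) = -6*y**2 - 42*y - 68; no integer root y with |y| ≤ 4.
  x = 4: f_y(4, y) = -6*y**2 - 46*y - 75; no integer root y with |y| ≤ 4.
Only singular point on the grid: (1, -3).
Classify: substitute x = 1 + u, y = -3 + v and expand: f = -2*u**3 + u**2*v - 2*u*v**2 - 2*v**3 + v**2.
No constant or linear terms (consistent with a singular point). Quadratic part: v**2. Cubic part: -2*u**3 + u**2*v - 2*u*v**2 - 2*v**3.
The quadratic part v**2 is a perfect square, so there is a single (double) tangent line v = 0, i.e. y = -3. Restricting the cubic part to that line (v = 0) leaves -2*u**3 ≠ 0, so f is not divisible by v and the branch is v² ≈ 2*u**3 to lowest order — this is a cusp.
Classification: cusp.


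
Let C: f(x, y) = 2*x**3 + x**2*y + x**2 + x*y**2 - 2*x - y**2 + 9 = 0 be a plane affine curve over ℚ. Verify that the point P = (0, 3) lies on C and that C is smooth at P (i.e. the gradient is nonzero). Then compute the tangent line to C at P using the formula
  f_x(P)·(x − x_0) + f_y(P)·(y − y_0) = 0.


Tangent line at P: 7*x - 6*y + 18 = 0.

Step 1: f(0, 3) = 0, so P lies on C.
Step 2: partial derivatives
  f_x(x, y) = 6*x**2 + 2*x*y + 2*x + y**2 - 2, f_y(x, y) = x**2 + 2*x*y - 2*y.
  f_x(P) = 7, f_y(P) = -6 (gradient nonzero, so P is smooth).
Step 3: tangent line at P: 7·(x − 0) + -6·(y − 3) = 0.
Expanding: 7*x - 6*y + 18 = 0.


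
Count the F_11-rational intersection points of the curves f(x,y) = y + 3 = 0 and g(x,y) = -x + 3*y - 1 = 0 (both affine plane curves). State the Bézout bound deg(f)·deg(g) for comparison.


Common zeros: {(1, 8)}; count = 1; Bézout bound = 1.

deg(f) = 1, deg(g) = 1, so Bézout bound = 1.
Scan x ∈ F_11. For each x, list the y ∈ F_11 with f(x, y) ≡ 0 and those with g(x, y) ≡ 0 (mod 11); the common zeros in that column are the intersection.
  x = 0: f ≡ 0 at y ∈ {8}; g ≡ 0 at y ∈ {4}; common: ∅.
  x = 1: f ≡ 0 at y ∈ {8}; g ≡ 0 at y ∈ {8}; common: {8}.
  x = 2: f ≡ 0 at y ∈ {8}; g ≡ 0 at y ∈ {1}; common: ∅.
  x = 3: f ≡ 0 at y ∈ {8}; g ≡ 0 at y ∈ {5}; common: ∅.
  x = 4: f ≡ 0 at y ∈ {8}; g ≡ 0 at y ∈ {9}; common: ∅.
  x = 5: f ≡ 0 at y ∈ {8}; g ≡ 0 at y ∈ {2}; common: ∅.
  x = 6: f ≡ 0 at y ∈ {8}; g ≡ 0 at y ∈ {6}; common: ∅.
  x = 7: f ≡ 0 at y ∈ {8}; g ≡ 0 at y ∈ {10}; common: ∅.
  x = 8: f ≡ 0 at y ∈ {8}; g ≡ 0 at y ∈ {3}; common: ∅.
  x = 9: f ≡ 0 at y ∈ {8}; g ≡ 0 at y ∈ {7}; common: ∅.
  x = 10: f ≡ 0 at y ∈ {8}; g ≡ 0 at y ∈ {0}; common: ∅.
Collecting: common zeros = {(1, 8)}, so the count is 1.
Comparison with the Bézout bound: 1 ≤ 1 = deg(f)·deg(g), as expected for curves with no common component (the bound is attained).


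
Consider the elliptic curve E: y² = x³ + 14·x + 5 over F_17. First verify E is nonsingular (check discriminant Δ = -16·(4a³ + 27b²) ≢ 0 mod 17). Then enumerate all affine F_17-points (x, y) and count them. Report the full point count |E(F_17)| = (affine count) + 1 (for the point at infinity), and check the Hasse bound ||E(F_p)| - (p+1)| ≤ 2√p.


Affine points = {(5, 8), (5, 9), (6, 4), (6, 13), (7, 2), (7, 15), (8, 0), (13, 2), (13, 15), (14, 2), (14, 15)}; affine count = 11; |E(F_17)| = 12.

Discriminant check: Δ ∝ 4a³ + 27b² = 4·14³ + 27·5² = 4·2744 + 27·25 ≡ 6 (mod 17). Nonzero ⇒ E is nonsingular.
For each x ∈ F_17, compute rhs = x³ + 14·x + 5 mod 17, then count y ∈ F_17 with y² ≡ rhs.
  x = 0: rhs = 5, matching y values: none (0 points).
  x = 1: rhs = 3, matching y values: none (0 points).
  x = 2: rhs = 7, matching y values: none (0 points).
  x = 3: rhs = 6, matching y values: none (0 points).
  x = 4: rhs = 6, matching y values: none (0 points).
  x = 5: rhs = 13, matching y values: 8, 9 (2 points).
  x = 6: rhs = 16, matching y values: 4, 13 (2 points).
  x = 7: rhs = 4, matching y values: 2, 15 (2 points).
  x = 8: rhs = 0, matching y values: 0 (1 points).
  x = 9: rhs = 10, matching y values: none (0 points).
  x = 10: rhs = 6, matching y values: none (0 points).
  x = 11: rhs = 11, matching y values: none (0 points).
  x = 12: rhs = 14, matching y values: none (0 points).
  x = 13: rhs = 4, matching y values: 2, 15 (2 points).
  x = 14: rhs = 4, matching y values: 2, 15 (2 points).
  x = 15: rhs = 3, matching y values: none (0 points).
  x = 16: rhs = 7, matching y values: none (0 points).
Total affine count: 11.
Full point count |E(F_17)| = 11 + 1 = 12.
Hasse bound: |12 − (17+1)| = |-6| = 6 ≤ 2√17 ≈ 8.2462 ✓.


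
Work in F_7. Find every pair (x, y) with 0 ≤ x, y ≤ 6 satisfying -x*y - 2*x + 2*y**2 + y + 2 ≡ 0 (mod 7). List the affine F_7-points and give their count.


Affine F_7-points: {(1, 0), (3, 2), (3, 6), (4, 1), (4, 4), (6, 3)}; count = 6.

For each of the 49 pairs (x, y) ∈ F_7², evaluate f(x, y) mod 7. Record the zeros.
  x = 0: [0↦2, 1↦5, 2↦5, 3↦2, 4↦3, 5↦1, 6↦3]  zeros at y ∈ ∅
  x = 1: [0↦0, 1↦2, 2↦1, 3↦4, 4↦4, 5↦1, 6↦2]  zeros at y ∈ {0}
  x = 2: [0↦5, 1↦6, 2↦4, 3↦6, 4↦5, 5↦1, 6↦1]  zeros at y ∈ ∅
  x = 3: [0↦3, 1↦3, 2↦0, 3↦1, 4↦6, 5↦1, 6↦0]  zeros at y ∈ {2, 6}
  x = 4: [0↦1, 1↦0, 2↦3, 3↦3, 4↦0, 5↦1, 6↦6]  zeros at y ∈ {1, 4}
  x = 5: [0↦6, 1↦4, 2↦6, 3↦5, 4↦1, 5↦1, 6↦5]  zeros at y ∈ ∅
  x = 6: [0↦4, 1↦1, 2↦2, 3↦0, 4↦2, 5↦1, 6↦4]  zeros at y ∈ {3}
Collecting zeros: affine points = {(1, 0), (3, 2), (3, 6), (4, 1), (4, 4), (6, 3)}.
Total count |C(F_7)_aff| = 6.


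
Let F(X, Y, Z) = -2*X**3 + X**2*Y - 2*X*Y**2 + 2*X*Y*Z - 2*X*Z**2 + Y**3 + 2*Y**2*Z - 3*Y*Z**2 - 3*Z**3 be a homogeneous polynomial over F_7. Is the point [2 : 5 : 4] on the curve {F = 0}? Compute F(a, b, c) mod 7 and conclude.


F(2,5,4) ≡ 2 (mod 7); P is NOT on the curve.

Evaluate F(2, 5, 4) term-by-term (mod 7).
  -2*X**3 ↦ -2·8·1·1 = -16
  X**2*Y ↦ 1·4·5·1 = 20
  -2*X*Y**2 ↦ -2·2·25·1 = -100
  2*X*Y*Z ↦ 2·2·5·4 = 80
  -2*X*Z**2 ↦ -2·2·1·16 = -64
  Y**3 ↦ 1·1·125·1 = 125
  2*Y**2*Z ↦ 2·1·25·4 = 200
  -3*Y*Z**2 ↦ -3·1·5·16 = -240
  -3*Z**3 ↦ -3·1·1·64 = -192
Sum: F(2, 5, 4) = (-16) + (20) + (-100) + (80) + (-64) + (125) + (200) + (-240) + (-192) = -187.
Reducing mod 7: -187 ≡ 2 (mod 7).
Since F(a, b, c) ≡ 2 ≠ 0 (mod 7), P does NOT lie on the curve.


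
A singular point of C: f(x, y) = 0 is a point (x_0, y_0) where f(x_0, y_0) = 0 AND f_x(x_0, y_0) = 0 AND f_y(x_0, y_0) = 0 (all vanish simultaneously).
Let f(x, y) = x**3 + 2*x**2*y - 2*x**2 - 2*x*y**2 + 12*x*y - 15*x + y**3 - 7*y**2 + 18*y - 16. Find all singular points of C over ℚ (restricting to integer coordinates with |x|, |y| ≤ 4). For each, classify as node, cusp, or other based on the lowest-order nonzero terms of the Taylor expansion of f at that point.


Singular points: {(-1, 2)}; classification: node.

Compute partial derivatives:
  f_x = 3*x**2 + 4*x*y - 4*x - 2*y**2 + 12*y - 15.
  f_y = 2*x**2 - 4*x*y + 12*x + 3*y**2 - 14*y + 18.
Scan x_0 ∈ {−4, ..., 4}. For each x_0, f_y(x_0, y) is a polynomial in y; find its integer roots y ∈ {−4, ..., 4}, then test f_x and f at those candidates.
  x = -4: f_y(-4, y) = 3*y**2 + 2*y + 2; no integer root y with |y| ≤ 4.
  x = -3: f_y(-3, y) = 3*y**2 - 2*y; vanishes at y ∈ {0}. (-3, 0): f_x = 24 ≠ 0.
  x = -2: f_y(-2, y) = 3*y**2 - 6*y + 2; no integer root y with |y| ≤ 4.
  x = -1: f_y(-1, y) = 3*y**2 - 10*y + 8; vanishes at y ∈ {2}. (-1, 2): f_x = 0, f = 0 — SINGULAR.
  x = 0: f_y(0, y) = 3*y**2 - 14*y + 18; no integer root y with |y| ≤ 4.
  x = 1: f_y(1, y) = 3*y**2 - 18*y + 32; no integer root y with |y| ≤ 4.
  x = 2: f_y(2, y) = 3*y**2 - 22*y + 50; no integer root y with |y| ≤ 4.
  x = 3: f_y(3, y) = 3*y**2 - 26*y + 72; no integer root y with |y| ≤ 4.
  x = 4: f_y(4, y) = 3*y**2 - 30*y + 98; no integer root y with |y| ≤ 4.
Only singular point on the grid: (-1, 2).
Classify: substitute x = -1 + u, y = 2 + v and expand: f = u**3 + 2*u**2*v - u**2 - 2*u*v**2 + v**3 + v**2.
No constant or linear terms (consistent with a singular point). Quadratic part: -u**2 + v**2. Cubic part: u**3 + 2*u**2*v - 2*u*v**2 + v**3.
The quadratic part v**2 - u**2 = (v − u)(v + u) splits into two distinct linear factors, so there are two distinct tangent lines y − 2 = ±(x − -1) — this is a node (ordinary double point).
Classification: node.


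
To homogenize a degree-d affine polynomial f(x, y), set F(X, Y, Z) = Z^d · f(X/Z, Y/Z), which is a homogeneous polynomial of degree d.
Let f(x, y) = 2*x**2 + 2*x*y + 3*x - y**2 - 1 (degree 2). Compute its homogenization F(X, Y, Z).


F(X, Y, Z) = 2*X**2 + 2*X*Y + 3*X*Z - Y**2 - Z**2

deg(f) = 2.
Substitute x = X/Z, y = Y/Z into f, then multiply by Z^2.
  monomial 2·x^2·y^0 ↦ 2·X^2·Y^0·Z^0.
  monomial 2·x^1·y^1 ↦ 2·X^1·Y^1·Z^0.
  monomial 3·x^1·y^0 ↦ 3·X^1·Y^0·Z^1.
  monomial -1·x^0·y^2 ↦ -1·X^0·Y^2·Z^0.
  monomial -1·x^0·y^0 ↦ -1·X^0·Y^0·Z^2.
Collecting: F(X, Y, Z) = 2*X**2 + 2*X*Y + 3*X*Z - Y**2 - Z**2.
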